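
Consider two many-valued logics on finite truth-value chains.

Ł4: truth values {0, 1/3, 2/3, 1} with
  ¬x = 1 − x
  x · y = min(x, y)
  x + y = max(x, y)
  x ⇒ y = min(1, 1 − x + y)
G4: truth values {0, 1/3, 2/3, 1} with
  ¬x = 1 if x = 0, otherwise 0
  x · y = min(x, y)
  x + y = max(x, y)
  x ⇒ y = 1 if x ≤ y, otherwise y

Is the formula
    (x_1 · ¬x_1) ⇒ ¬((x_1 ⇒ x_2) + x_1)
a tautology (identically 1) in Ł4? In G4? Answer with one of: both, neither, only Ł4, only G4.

only G4

In Ł4: at x_1 = 1/3, x_2 = 1/3 the value is 2/3 — not a tautology.
In G4: every assignment gives 1 — tautology.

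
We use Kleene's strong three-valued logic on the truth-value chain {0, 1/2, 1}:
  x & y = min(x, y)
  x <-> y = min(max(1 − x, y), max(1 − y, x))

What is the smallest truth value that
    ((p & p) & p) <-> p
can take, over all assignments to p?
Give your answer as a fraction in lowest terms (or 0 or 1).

Take p = 1/2:
p & p = 1/2 & 1/2 = 1/2
(p & p) & p = 1/2 & 1/2 = 1/2
((p & p) & p) <-> p = 1/2 <-> 1/2 = 1/2
No assignment yields a value below 1/2, so this is the minimum.

1/2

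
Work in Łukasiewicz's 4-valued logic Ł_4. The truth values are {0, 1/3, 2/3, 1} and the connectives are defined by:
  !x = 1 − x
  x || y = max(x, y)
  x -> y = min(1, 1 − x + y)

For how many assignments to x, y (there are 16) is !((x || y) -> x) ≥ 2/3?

3

x = 0, y = 0 ↦ 0  <
x = 0, y = 1/3 ↦ 1/3  <
x = 0, y = 2/3 ↦ 2/3  ≥
x = 0, y = 1 ↦ 1  ≥
x = 1/3, y = 0 ↦ 0  <
x = 1/3, y = 1/3 ↦ 0  <
x = 1/3, y = 2/3 ↦ 1/3  <
x = 1/3, y = 1 ↦ 2/3  ≥
x = 2/3, y = 0 ↦ 0  <
x = 2/3, y = 1/3 ↦ 0  <
x = 2/3, y = 2/3 ↦ 0  <
x = 2/3, y = 1 ↦ 1/3  <
x = 1, y = 0 ↦ 0  <
x = 1, y = 1/3 ↦ 0  <
x = 1, y = 2/3 ↦ 0  <
x = 1, y = 1 ↦ 0  <
So 3 of the 16 assignments meet the threshold.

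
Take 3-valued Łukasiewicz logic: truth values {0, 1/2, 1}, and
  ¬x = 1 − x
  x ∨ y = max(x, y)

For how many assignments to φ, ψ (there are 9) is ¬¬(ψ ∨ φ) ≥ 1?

5

φ = 0, ψ = 0 ↦ 0  <
φ = 0, ψ = 1/2 ↦ 1/2  <
φ = 0, ψ = 1 ↦ 1  ≥
φ = 1/2, ψ = 0 ↦ 1/2  <
φ = 1/2, ψ = 1/2 ↦ 1/2  <
φ = 1/2, ψ = 1 ↦ 1  ≥
φ = 1, ψ = 0 ↦ 1  ≥
φ = 1, ψ = 1/2 ↦ 1  ≥
φ = 1, ψ = 1 ↦ 1  ≥
So 5 of the 9 assignments meet the threshold.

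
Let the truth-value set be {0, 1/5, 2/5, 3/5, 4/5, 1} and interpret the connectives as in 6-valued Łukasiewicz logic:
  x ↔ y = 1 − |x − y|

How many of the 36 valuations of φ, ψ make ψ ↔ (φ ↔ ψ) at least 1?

value 1: 8 assignments (counts)
value 4/5: 10 assignments
value 3/5: 7 assignments
value 2/5: 6 assignments
value 1/5: 3 assignments
value 0: 2 assignments
So 8 of the 36 assignments meet the threshold.

8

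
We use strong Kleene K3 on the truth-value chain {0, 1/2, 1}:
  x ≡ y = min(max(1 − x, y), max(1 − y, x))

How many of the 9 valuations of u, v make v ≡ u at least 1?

u = 0, v = 0 ↦ 1  ≥
u = 0, v = 1/2 ↦ 1/2  <
u = 0, v = 1 ↦ 0  <
u = 1/2, v = 0 ↦ 1/2  <
u = 1/2, v = 1/2 ↦ 1/2  <
u = 1/2, v = 1 ↦ 1/2  <
u = 1, v = 0 ↦ 0  <
u = 1, v = 1/2 ↦ 1/2  <
u = 1, v = 1 ↦ 1  ≥
So 2 of the 9 assignments meet the threshold.

2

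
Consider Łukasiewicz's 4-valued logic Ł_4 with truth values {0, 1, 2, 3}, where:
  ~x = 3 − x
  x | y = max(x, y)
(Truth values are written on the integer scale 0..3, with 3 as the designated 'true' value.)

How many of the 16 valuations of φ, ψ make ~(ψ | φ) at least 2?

φ = 0, ψ = 0 ↦ 3  ≥
φ = 0, ψ = 1 ↦ 2  ≥
φ = 0, ψ = 2 ↦ 1  <
φ = 0, ψ = 3 ↦ 0  <
φ = 1, ψ = 0 ↦ 2  ≥
φ = 1, ψ = 1 ↦ 2  ≥
φ = 1, ψ = 2 ↦ 1  <
φ = 1, ψ = 3 ↦ 0  <
φ = 2, ψ = 0 ↦ 1  <
φ = 2, ψ = 1 ↦ 1  <
φ = 2, ψ = 2 ↦ 1  <
φ = 2, ψ = 3 ↦ 0  <
φ = 3, ψ = 0 ↦ 0  <
φ = 3, ψ = 1 ↦ 0  <
φ = 3, ψ = 2 ↦ 0  <
φ = 3, ψ = 3 ↦ 0  <
So 4 of the 16 assignments meet the threshold.

4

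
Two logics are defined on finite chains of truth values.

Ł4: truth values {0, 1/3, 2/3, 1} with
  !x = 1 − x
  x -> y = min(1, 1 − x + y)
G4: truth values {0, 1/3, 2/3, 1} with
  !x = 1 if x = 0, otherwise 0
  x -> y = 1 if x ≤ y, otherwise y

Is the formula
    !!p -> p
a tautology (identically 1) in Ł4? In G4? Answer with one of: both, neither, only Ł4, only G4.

In Ł4: every assignment gives 1 — tautology.
In G4: at p = 1/3 the value is 1/3 — not a tautology.

only Ł4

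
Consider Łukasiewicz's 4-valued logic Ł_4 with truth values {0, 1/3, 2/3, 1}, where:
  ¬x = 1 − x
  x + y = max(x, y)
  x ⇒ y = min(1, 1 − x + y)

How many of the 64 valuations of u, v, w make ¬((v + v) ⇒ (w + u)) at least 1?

1

value 1: 1 assignment (counts)
value 2/3: 4 assignments
value 1/3: 9 assignments
value 0: 50 assignments
So 1 of the 64 assignments meets the threshold.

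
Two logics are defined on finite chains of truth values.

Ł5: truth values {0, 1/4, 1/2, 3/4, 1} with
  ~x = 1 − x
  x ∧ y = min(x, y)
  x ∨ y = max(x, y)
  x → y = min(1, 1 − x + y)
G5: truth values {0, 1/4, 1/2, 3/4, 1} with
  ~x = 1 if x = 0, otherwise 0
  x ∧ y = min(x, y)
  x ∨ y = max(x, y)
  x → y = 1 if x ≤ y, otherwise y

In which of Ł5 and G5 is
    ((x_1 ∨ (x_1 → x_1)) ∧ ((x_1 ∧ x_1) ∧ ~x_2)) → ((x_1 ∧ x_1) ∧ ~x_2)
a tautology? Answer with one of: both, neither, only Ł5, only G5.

both

In Ł5: every assignment gives 1 — tautology.
In G5: every assignment gives 1 — tautology.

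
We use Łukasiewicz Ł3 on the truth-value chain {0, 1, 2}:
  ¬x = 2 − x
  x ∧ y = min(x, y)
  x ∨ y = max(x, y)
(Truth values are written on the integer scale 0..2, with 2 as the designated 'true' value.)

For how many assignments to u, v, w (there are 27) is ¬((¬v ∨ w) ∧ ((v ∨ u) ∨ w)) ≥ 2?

4

value 2: 4 assignments (counts)
value 1: 12 assignments
value 0: 11 assignments
So 4 of the 27 assignments meet the threshold.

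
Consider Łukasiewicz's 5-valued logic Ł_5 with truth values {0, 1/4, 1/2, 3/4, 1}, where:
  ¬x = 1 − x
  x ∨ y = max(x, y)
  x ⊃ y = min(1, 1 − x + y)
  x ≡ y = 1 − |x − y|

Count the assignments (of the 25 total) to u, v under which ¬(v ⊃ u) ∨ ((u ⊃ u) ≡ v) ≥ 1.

value 1: 5 assignments (counts)
value 3/4: 5 assignments
value 1/2: 5 assignments
value 1/4: 5 assignments
value 0: 5 assignments
So 5 of the 25 assignments meet the threshold.

5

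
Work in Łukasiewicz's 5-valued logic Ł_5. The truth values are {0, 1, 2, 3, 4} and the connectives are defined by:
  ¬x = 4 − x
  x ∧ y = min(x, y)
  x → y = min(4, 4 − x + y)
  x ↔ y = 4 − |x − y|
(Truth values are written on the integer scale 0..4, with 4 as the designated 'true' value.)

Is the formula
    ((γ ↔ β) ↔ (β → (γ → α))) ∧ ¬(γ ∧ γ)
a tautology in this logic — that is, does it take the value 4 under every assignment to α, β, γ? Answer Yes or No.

No

Counterexample: take α = 0, β = 0, γ = 1.
γ ↔ β = 1 ↔ 0 = 3
γ → α = 1 → 0 = 3
β → (γ → α) = 0 → 3 = 4
(γ ↔ β) ↔ (β → (γ → α)) = 3 ↔ 4 = 3
γ ∧ γ = 1 ∧ 1 = 1
¬(γ ∧ γ) = ¬1 = 3
((γ ↔ β) ↔ (β → (γ → α))) ∧ ¬(γ ∧ γ) = 3 ∧ 3 = 3
This gives 3 ≠ 4.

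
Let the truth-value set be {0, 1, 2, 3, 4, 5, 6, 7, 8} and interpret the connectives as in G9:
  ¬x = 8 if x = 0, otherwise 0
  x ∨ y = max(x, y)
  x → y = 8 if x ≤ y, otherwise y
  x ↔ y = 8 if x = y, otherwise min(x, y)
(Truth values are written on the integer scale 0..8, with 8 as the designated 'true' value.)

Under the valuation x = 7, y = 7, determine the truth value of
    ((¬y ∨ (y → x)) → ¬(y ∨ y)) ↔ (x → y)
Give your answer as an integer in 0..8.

0

¬y = ¬7 = 0
y → x = 7 → 7 = 8
¬y ∨ (y → x) = 0 ∨ 8 = 8
y ∨ y = 7 ∨ 7 = 7
¬(y ∨ y) = ¬7 = 0
(¬y ∨ (y → x)) → ¬(y ∨ y) = 8 → 0 = 0
x → y = 7 → 7 = 8
((¬y ∨ (y → x)) → ¬(y ∨ y)) ↔ (x → y) = 0 ↔ 8 = 0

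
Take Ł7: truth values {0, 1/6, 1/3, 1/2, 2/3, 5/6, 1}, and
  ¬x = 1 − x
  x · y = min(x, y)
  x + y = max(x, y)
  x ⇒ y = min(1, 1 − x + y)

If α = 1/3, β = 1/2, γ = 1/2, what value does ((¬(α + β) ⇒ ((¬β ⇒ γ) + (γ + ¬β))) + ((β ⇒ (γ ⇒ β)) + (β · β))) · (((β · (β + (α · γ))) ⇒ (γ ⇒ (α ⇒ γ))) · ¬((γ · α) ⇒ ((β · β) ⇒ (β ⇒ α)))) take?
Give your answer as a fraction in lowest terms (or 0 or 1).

α + β = 1/3 + 1/2 = 1/2
¬(α + β) = ¬1/2 = 1/2
¬β = ¬1/2 = 1/2
¬β ⇒ γ = 1/2 ⇒ 1/2 = 1
¬β = ¬1/2 = 1/2
γ + ¬β = 1/2 + 1/2 = 1/2
(¬β ⇒ γ) + (γ + ¬β) = 1 + 1/2 = 1
¬(α + β) ⇒ ((¬β ⇒ γ) + (γ + ¬β)) = 1/2 ⇒ 1 = 1
γ ⇒ β = 1/2 ⇒ 1/2 = 1
β ⇒ (γ ⇒ β) = 1/2 ⇒ 1 = 1
β · β = 1/2 · 1/2 = 1/2
(β ⇒ (γ ⇒ β)) + (β · β) = 1 + 1/2 = 1
(¬(α + β) ⇒ ((¬β ⇒ γ) + (γ + ¬β))) + ((β ⇒ (γ ⇒ β)) + (β · β)) = 1 + 1 = 1
α · γ = 1/3 · 1/2 = 1/3
β + (α · γ) = 1/2 + 1/3 = 1/2
β · (β + (α · γ)) = 1/2 · 1/2 = 1/2
α ⇒ γ = 1/3 ⇒ 1/2 = 1
γ ⇒ (α ⇒ γ) = 1/2 ⇒ 1 = 1
(β · (β + (α · γ))) ⇒ (γ ⇒ (α ⇒ γ)) = 1/2 ⇒ 1 = 1
γ · α = 1/2 · 1/3 = 1/3
β · β = 1/2 · 1/2 = 1/2
β ⇒ α = 1/2 ⇒ 1/3 = 5/6
(β · β) ⇒ (β ⇒ α) = 1/2 ⇒ 5/6 = 1
(γ · α) ⇒ ((β · β) ⇒ (β ⇒ α)) = 1/3 ⇒ 1 = 1
¬((γ · α) ⇒ ((β · β) ⇒ (β ⇒ α))) = ¬1 = 0
((β · (β + (α · γ))) ⇒ (γ ⇒ (α ⇒ γ))) · ¬((γ · α) ⇒ ((β · β) ⇒ (β ⇒ α))) = 1 · 0 = 0
((¬(α + β) ⇒ ((¬β ⇒ γ) + (γ + ¬β))) + ((β ⇒ (γ ⇒ β)) + (β · β))) · (((β · (β + (α · γ))) ⇒ (γ ⇒ (α ⇒ γ))) · ¬((γ · α) ⇒ ((β · β) ⇒ (β ⇒ α)))) = 1 · 0 = 0

0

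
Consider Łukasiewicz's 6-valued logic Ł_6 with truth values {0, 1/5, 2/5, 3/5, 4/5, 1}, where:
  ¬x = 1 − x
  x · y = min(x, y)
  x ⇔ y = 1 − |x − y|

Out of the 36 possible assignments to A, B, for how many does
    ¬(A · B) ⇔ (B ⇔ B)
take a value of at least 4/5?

value 1: 11 assignments (counts)
value 4/5: 9 assignments (counts)
value 3/5: 7 assignments
value 2/5: 5 assignments
value 1/5: 3 assignments
value 0: 1 assignment
So 20 of the 36 assignments meet the threshold.

20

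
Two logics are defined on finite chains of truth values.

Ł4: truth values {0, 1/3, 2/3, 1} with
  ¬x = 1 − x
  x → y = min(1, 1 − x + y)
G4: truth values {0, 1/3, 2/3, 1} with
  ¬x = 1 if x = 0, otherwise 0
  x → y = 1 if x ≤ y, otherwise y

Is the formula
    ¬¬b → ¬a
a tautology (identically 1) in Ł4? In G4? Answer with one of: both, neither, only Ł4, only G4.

In Ł4: at a = 1/3, b = 1 the value is 2/3 — not a tautology.
In G4: at a = 1/3, b = 1/3 the value is 0 — not a tautology.

neither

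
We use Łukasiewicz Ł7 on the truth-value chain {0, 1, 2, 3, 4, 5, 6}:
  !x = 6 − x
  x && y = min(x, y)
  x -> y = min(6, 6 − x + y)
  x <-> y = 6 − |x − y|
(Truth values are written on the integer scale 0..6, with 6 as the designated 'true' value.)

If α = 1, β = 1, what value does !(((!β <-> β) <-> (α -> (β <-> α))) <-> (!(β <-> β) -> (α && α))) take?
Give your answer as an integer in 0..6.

4

!β = !1 = 5
!β <-> β = 5 <-> 1 = 2
β <-> α = 1 <-> 1 = 6
α -> (β <-> α) = 1 -> 6 = 6
(!β <-> β) <-> (α -> (β <-> α)) = 2 <-> 6 = 2
β <-> β = 1 <-> 1 = 6
!(β <-> β) = !6 = 0
α && α = 1 && 1 = 1
!(β <-> β) -> (α && α) = 0 -> 1 = 6
((!β <-> β) <-> (α -> (β <-> α))) <-> (!(β <-> β) -> (α && α)) = 2 <-> 6 = 2
!(((!β <-> β) <-> (α -> (β <-> α))) <-> (!(β <-> β) -> (α && α))) = !2 = 4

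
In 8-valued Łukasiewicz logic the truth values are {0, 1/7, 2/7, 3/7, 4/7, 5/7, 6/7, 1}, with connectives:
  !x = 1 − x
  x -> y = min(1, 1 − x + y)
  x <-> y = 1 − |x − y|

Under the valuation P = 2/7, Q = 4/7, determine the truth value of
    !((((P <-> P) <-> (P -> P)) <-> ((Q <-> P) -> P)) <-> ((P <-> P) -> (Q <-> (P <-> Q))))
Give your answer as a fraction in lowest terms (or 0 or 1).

2/7

P <-> P = 2/7 <-> 2/7 = 1
P -> P = 2/7 -> 2/7 = 1
(P <-> P) <-> (P -> P) = 1 <-> 1 = 1
Q <-> P = 4/7 <-> 2/7 = 5/7
(Q <-> P) -> P = 5/7 -> 2/7 = 4/7
((P <-> P) <-> (P -> P)) <-> ((Q <-> P) -> P) = 1 <-> 4/7 = 4/7
P <-> P = 2/7 <-> 2/7 = 1
P <-> Q = 2/7 <-> 4/7 = 5/7
Q <-> (P <-> Q) = 4/7 <-> 5/7 = 6/7
(P <-> P) -> (Q <-> (P <-> Q)) = 1 -> 6/7 = 6/7
(((P <-> P) <-> (P -> P)) <-> ((Q <-> P) -> P)) <-> ((P <-> P) -> (Q <-> (P <-> Q))) = 4/7 <-> 6/7 = 5/7
!((((P <-> P) <-> (P -> P)) <-> ((Q <-> P) -> P)) <-> ((P <-> P) -> (Q <-> (P <-> Q)))) = !5/7 = 2/7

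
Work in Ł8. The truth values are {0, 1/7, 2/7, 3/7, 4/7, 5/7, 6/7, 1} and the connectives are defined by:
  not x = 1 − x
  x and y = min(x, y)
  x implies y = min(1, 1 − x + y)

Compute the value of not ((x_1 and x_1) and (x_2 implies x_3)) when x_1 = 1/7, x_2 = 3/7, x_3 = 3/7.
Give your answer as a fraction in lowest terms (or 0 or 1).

6/7

x_1 and x_1 = 1/7 and 1/7 = 1/7
x_2 implies x_3 = 3/7 implies 3/7 = 1
(x_1 and x_1) and (x_2 implies x_3) = 1/7 and 1 = 1/7
not ((x_1 and x_1) and (x_2 implies x_3)) = not 1/7 = 6/7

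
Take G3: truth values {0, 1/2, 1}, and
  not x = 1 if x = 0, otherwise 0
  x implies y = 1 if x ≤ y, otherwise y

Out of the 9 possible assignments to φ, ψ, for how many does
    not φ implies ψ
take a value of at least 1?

7

φ = 0, ψ = 0 ↦ 0  <
φ = 0, ψ = 1/2 ↦ 1/2  <
φ = 0, ψ = 1 ↦ 1  ≥
φ = 1/2, ψ = 0 ↦ 1  ≥
φ = 1/2, ψ = 1/2 ↦ 1  ≥
φ = 1/2, ψ = 1 ↦ 1  ≥
φ = 1, ψ = 0 ↦ 1  ≥
φ = 1, ψ = 1/2 ↦ 1  ≥
φ = 1, ψ = 1 ↦ 1  ≥
So 7 of the 9 assignments meet the threshold.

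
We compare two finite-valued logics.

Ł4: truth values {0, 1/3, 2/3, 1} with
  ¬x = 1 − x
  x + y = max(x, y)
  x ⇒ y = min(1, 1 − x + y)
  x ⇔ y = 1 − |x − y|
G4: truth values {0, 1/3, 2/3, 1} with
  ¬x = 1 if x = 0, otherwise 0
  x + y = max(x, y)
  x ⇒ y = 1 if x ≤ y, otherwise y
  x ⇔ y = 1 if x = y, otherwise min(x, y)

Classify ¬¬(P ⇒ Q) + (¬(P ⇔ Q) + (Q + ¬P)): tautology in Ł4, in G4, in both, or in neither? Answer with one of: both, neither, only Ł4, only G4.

only G4

In Ł4: at P = 1/3, Q = 0 the value is 2/3 — not a tautology.
In G4: every assignment gives 1 — tautology.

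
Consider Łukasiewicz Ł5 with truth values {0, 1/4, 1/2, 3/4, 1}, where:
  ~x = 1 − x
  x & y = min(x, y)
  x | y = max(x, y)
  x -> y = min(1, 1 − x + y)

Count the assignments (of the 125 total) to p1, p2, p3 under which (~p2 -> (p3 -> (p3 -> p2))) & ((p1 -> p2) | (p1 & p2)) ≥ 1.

71

value 1: 71 assignments (counts)
value 3/4: 17 assignments
value 1/2: 19 assignments
value 1/4: 9 assignments
value 0: 9 assignments
So 71 of the 125 assignments meet the threshold.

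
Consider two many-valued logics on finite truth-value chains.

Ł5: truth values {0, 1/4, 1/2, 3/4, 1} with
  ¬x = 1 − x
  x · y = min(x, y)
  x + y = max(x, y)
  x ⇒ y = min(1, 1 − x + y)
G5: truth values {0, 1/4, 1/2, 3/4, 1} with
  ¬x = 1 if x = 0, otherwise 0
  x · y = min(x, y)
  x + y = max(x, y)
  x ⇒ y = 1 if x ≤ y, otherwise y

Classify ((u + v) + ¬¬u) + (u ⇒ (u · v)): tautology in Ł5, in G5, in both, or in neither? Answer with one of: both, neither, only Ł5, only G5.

In Ł5: at u = 1/4, v = 0 the value is 3/4 — not a tautology.
In G5: every assignment gives 1 — tautology.

only G5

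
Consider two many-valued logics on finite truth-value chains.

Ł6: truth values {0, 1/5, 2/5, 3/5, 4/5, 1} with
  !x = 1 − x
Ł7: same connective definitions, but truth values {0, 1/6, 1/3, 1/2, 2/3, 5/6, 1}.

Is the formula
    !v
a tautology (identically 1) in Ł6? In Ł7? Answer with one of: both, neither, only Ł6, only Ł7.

neither

In Ł6: at v = 1/5 the value is 4/5 — not a tautology.
In Ł7: at v = 1/6 the value is 5/6 — not a tautology.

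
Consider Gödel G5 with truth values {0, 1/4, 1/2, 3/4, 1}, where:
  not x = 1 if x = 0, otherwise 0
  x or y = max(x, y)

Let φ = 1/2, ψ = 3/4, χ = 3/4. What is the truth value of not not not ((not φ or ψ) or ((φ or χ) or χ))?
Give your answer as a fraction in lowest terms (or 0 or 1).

0

not φ = not 1/2 = 0
not φ or ψ = 0 or 3/4 = 3/4
φ or χ = 1/2 or 3/4 = 3/4
(φ or χ) or χ = 3/4 or 3/4 = 3/4
(not φ or ψ) or ((φ or χ) or χ) = 3/4 or 3/4 = 3/4
not ((not φ or ψ) or ((φ or χ) or χ)) = not 3/4 = 0
not not ((not φ or ψ) or ((φ or χ) or χ)) = not 0 = 1
not not not ((not φ or ψ) or ((φ or χ) or χ)) = not 1 = 0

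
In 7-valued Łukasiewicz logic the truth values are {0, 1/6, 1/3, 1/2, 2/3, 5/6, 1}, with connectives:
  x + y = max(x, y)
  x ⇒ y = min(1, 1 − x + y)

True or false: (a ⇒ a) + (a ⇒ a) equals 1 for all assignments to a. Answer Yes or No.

a = 0 ↦ 1
a = 1/6 ↦ 1
a = 1/3 ↦ 1
a = 1/2 ↦ 1
a = 2/3 ↦ 1
a = 5/6 ↦ 1
a = 1 ↦ 1
Every assignment gives a value ≥ 1.

Yes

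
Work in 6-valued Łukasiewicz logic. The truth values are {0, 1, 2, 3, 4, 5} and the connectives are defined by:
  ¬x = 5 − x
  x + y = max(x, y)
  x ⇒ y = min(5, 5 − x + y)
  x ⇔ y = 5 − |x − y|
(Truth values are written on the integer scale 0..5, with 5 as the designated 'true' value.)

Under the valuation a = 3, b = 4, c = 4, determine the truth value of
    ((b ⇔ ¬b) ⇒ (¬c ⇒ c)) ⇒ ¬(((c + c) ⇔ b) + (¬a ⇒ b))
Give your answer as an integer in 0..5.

0

¬b = ¬4 = 1
b ⇔ ¬b = 4 ⇔ 1 = 2
¬c = ¬4 = 1
¬c ⇒ c = 1 ⇒ 4 = 5
(b ⇔ ¬b) ⇒ (¬c ⇒ c) = 2 ⇒ 5 = 5
c + c = 4 + 4 = 4
(c + c) ⇔ b = 4 ⇔ 4 = 5
¬a = ¬3 = 2
¬a ⇒ b = 2 ⇒ 4 = 5
((c + c) ⇔ b) + (¬a ⇒ b) = 5 + 5 = 5
¬(((c + c) ⇔ b) + (¬a ⇒ b)) = ¬5 = 0
((b ⇔ ¬b) ⇒ (¬c ⇒ c)) ⇒ ¬(((c + c) ⇔ b) + (¬a ⇒ b)) = 5 ⇒ 0 = 0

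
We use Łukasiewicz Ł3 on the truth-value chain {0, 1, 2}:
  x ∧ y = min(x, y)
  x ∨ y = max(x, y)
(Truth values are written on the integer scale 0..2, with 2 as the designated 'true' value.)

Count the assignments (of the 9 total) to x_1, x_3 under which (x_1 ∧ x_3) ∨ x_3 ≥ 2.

x_1 = 0, x_3 = 0 ↦ 0  <
x_1 = 0, x_3 = 1 ↦ 1  <
x_1 = 0, x_3 = 2 ↦ 2  ≥
x_1 = 1, x_3 = 0 ↦ 0  <
x_1 = 1, x_3 = 1 ↦ 1  <
x_1 = 1, x_3 = 2 ↦ 2  ≥
x_1 = 2, x_3 = 0 ↦ 0  <
x_1 = 2, x_3 = 1 ↦ 1  <
x_1 = 2, x_3 = 2 ↦ 2  ≥
So 3 of the 9 assignments meet the threshold.

3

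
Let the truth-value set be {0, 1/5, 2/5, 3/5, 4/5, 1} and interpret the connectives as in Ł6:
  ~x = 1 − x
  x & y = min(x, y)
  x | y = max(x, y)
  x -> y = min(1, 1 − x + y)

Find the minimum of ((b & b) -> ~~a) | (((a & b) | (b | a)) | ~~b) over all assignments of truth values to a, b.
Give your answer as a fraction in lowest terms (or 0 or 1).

Take a = 0, b = 2/5:
b & b = 2/5 & 2/5 = 2/5
~a = ~0 = 1
~~a = ~1 = 0
(b & b) -> ~~a = 2/5 -> 0 = 3/5
a & b = 0 & 2/5 = 0
b | a = 2/5 | 0 = 2/5
(a & b) | (b | a) = 0 | 2/5 = 2/5
~b = ~2/5 = 3/5
~~b = ~3/5 = 2/5
((a & b) | (b | a)) | ~~b = 2/5 | 2/5 = 2/5
((b & b) -> ~~a) | (((a & b) | (b | a)) | ~~b) = 3/5 | 2/5 = 3/5
No assignment yields a value below 3/5, so this is the minimum.

3/5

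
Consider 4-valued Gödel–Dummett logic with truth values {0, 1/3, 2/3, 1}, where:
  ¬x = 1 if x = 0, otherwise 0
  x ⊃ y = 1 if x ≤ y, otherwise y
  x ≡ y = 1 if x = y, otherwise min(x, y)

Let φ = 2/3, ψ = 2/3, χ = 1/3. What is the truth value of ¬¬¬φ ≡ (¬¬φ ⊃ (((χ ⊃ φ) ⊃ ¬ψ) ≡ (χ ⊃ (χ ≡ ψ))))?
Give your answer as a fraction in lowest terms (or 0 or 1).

¬φ = ¬2/3 = 0
¬¬φ = ¬0 = 1
¬¬¬φ = ¬1 = 0
¬φ = ¬2/3 = 0
¬¬φ = ¬0 = 1
χ ⊃ φ = 1/3 ⊃ 2/3 = 1
¬ψ = ¬2/3 = 0
(χ ⊃ φ) ⊃ ¬ψ = 1 ⊃ 0 = 0
χ ≡ ψ = 1/3 ≡ 2/3 = 1/3
χ ⊃ (χ ≡ ψ) = 1/3 ⊃ 1/3 = 1
((χ ⊃ φ) ⊃ ¬ψ) ≡ (χ ⊃ (χ ≡ ψ)) = 0 ≡ 1 = 0
¬¬φ ⊃ (((χ ⊃ φ) ⊃ ¬ψ) ≡ (χ ⊃ (χ ≡ ψ))) = 1 ⊃ 0 = 0
¬¬¬φ ≡ (¬¬φ ⊃ (((χ ⊃ φ) ⊃ ¬ψ) ≡ (χ ⊃ (χ ≡ ψ)))) = 0 ≡ 0 = 1

1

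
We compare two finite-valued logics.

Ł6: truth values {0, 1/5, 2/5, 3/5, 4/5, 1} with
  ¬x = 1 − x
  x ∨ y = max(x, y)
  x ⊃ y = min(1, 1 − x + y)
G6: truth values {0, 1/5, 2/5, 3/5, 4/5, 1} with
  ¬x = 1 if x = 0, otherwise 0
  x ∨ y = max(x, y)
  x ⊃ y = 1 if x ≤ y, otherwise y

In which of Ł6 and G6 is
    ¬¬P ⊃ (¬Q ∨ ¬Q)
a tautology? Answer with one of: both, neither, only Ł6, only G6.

In Ł6: at P = 1/5, Q = 1 the value is 4/5 — not a tautology.
In G6: at P = 1/5, Q = 1/5 the value is 0 — not a tautology.

neither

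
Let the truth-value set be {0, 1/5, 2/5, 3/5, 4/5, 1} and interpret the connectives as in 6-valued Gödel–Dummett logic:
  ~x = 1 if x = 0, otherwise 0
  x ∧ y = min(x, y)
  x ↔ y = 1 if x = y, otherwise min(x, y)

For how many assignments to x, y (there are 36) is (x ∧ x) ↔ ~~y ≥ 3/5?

value 1: 6 assignments (counts)
value 4/5: 5 assignments (counts)
value 3/5: 5 assignments (counts)
value 2/5: 5 assignments
value 1/5: 5 assignments
value 0: 10 assignments
So 16 of the 36 assignments meet the threshold.

16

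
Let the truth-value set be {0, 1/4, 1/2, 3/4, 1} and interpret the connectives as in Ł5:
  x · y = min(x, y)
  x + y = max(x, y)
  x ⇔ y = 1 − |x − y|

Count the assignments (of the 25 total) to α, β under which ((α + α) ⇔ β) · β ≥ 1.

1

value 1: 1 assignment (counts)
value 3/4: 4 assignments
value 1/2: 7 assignments
value 1/4: 7 assignments
value 0: 6 assignments
So 1 of the 25 assignments meets the threshold.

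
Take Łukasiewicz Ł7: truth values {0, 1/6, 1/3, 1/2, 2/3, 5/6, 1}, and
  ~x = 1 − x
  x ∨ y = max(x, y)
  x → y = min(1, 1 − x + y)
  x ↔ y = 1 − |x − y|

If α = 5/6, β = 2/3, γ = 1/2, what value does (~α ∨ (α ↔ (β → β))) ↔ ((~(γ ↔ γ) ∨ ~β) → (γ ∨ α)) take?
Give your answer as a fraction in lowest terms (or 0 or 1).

5/6

~α = ~5/6 = 1/6
β → β = 2/3 → 2/3 = 1
α ↔ (β → β) = 5/6 ↔ 1 = 5/6
~α ∨ (α ↔ (β → β)) = 1/6 ∨ 5/6 = 5/6
γ ↔ γ = 1/2 ↔ 1/2 = 1
~(γ ↔ γ) = ~1 = 0
~β = ~2/3 = 1/3
~(γ ↔ γ) ∨ ~β = 0 ∨ 1/3 = 1/3
γ ∨ α = 1/2 ∨ 5/6 = 5/6
(~(γ ↔ γ) ∨ ~β) → (γ ∨ α) = 1/3 → 5/6 = 1
(~α ∨ (α ↔ (β → β))) ↔ ((~(γ ↔ γ) ∨ ~β) → (γ ∨ α)) = 5/6 ↔ 1 = 5/6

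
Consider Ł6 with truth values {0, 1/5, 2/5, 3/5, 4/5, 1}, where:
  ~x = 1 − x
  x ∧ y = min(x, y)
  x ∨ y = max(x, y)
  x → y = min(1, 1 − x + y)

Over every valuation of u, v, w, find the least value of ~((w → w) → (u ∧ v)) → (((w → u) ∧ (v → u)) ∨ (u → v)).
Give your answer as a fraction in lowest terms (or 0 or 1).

3/5

Take u = 2/5, v = 0, w = 4/5:
w → w = 4/5 → 4/5 = 1
u ∧ v = 2/5 ∧ 0 = 0
(w → w) → (u ∧ v) = 1 → 0 = 0
~((w → w) → (u ∧ v)) = ~0 = 1
w → u = 4/5 → 2/5 = 3/5
v → u = 0 → 2/5 = 1
(w → u) ∧ (v → u) = 3/5 ∧ 1 = 3/5
u → v = 2/5 → 0 = 3/5
((w → u) ∧ (v → u)) ∨ (u → v) = 3/5 ∨ 3/5 = 3/5
~((w → w) → (u ∧ v)) → (((w → u) ∧ (v → u)) ∨ (u → v)) = 1 → 3/5 = 3/5
No assignment yields a value below 3/5, so this is the minimum.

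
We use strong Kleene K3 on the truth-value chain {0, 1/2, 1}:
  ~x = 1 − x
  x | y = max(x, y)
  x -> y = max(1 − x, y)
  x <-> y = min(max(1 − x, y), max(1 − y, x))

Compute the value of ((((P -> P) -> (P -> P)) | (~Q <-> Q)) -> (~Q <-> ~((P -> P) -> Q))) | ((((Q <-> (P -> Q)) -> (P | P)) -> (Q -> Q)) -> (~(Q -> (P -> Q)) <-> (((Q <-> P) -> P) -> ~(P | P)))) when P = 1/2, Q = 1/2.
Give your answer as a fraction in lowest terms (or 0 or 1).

P -> P = 1/2 -> 1/2 = 1/2
P -> P = 1/2 -> 1/2 = 1/2
(P -> P) -> (P -> P) = 1/2 -> 1/2 = 1/2
~Q = ~1/2 = 1/2
~Q <-> Q = 1/2 <-> 1/2 = 1/2
((P -> P) -> (P -> P)) | (~Q <-> Q) = 1/2 | 1/2 = 1/2
~Q = ~1/2 = 1/2
P -> P = 1/2 -> 1/2 = 1/2
(P -> P) -> Q = 1/2 -> 1/2 = 1/2
~((P -> P) -> Q) = ~1/2 = 1/2
~Q <-> ~((P -> P) -> Q) = 1/2 <-> 1/2 = 1/2
(((P -> P) -> (P -> P)) | (~Q <-> Q)) -> (~Q <-> ~((P -> P) -> Q)) = 1/2 -> 1/2 = 1/2
P -> Q = 1/2 -> 1/2 = 1/2
Q <-> (P -> Q) = 1/2 <-> 1/2 = 1/2
P | P = 1/2 | 1/2 = 1/2
(Q <-> (P -> Q)) -> (P | P) = 1/2 -> 1/2 = 1/2
Q -> Q = 1/2 -> 1/2 = 1/2
((Q <-> (P -> Q)) -> (P | P)) -> (Q -> Q) = 1/2 -> 1/2 = 1/2
P -> Q = 1/2 -> 1/2 = 1/2
Q -> (P -> Q) = 1/2 -> 1/2 = 1/2
~(Q -> (P -> Q)) = ~1/2 = 1/2
Q <-> P = 1/2 <-> 1/2 = 1/2
(Q <-> P) -> P = 1/2 -> 1/2 = 1/2
P | P = 1/2 | 1/2 = 1/2
~(P | P) = ~1/2 = 1/2
((Q <-> P) -> P) -> ~(P | P) = 1/2 -> 1/2 = 1/2
~(Q -> (P -> Q)) <-> (((Q <-> P) -> P) -> ~(P | P)) = 1/2 <-> 1/2 = 1/2
(((Q <-> (P -> Q)) -> (P | P)) -> (Q -> Q)) -> (~(Q -> (P -> Q)) <-> (((Q <-> P) -> P) -> ~(P | P))) = 1/2 -> 1/2 = 1/2
((((P -> P) -> (P -> P)) | (~Q <-> Q)) -> (~Q <-> ~((P -> P) -> Q))) | ((((Q <-> (P -> Q)) -> (P | P)) -> (Q -> Q)) -> (~(Q -> (P -> Q)) <-> (((Q <-> P) -> P) -> ~(P | P)))) = 1/2 | 1/2 = 1/2

1/2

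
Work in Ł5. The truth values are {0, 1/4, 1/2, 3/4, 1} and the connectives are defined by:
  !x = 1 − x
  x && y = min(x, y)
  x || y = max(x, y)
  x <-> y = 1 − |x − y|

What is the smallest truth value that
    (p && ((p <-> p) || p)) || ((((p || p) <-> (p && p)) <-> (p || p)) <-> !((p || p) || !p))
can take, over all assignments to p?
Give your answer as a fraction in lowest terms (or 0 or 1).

3/4

Take p = 3/4:
p <-> p = 3/4 <-> 3/4 = 1
(p <-> p) || p = 1 || 3/4 = 1
p && ((p <-> p) || p) = 3/4 && 1 = 3/4
p || p = 3/4 || 3/4 = 3/4
p && p = 3/4 && 3/4 = 3/4
(p || p) <-> (p && p) = 3/4 <-> 3/4 = 1
p || p = 3/4 || 3/4 = 3/4
((p || p) <-> (p && p)) <-> (p || p) = 1 <-> 3/4 = 3/4
p || p = 3/4 || 3/4 = 3/4
!p = !3/4 = 1/4
(p || p) || !p = 3/4 || 1/4 = 3/4
!((p || p) || !p) = !3/4 = 1/4
(((p || p) <-> (p && p)) <-> (p || p)) <-> !((p || p) || !p) = 3/4 <-> 1/4 = 1/2
(p && ((p <-> p) || p)) || ((((p || p) <-> (p && p)) <-> (p || p)) <-> !((p || p) || !p)) = 3/4 || 1/2 = 3/4
No assignment yields a value below 3/4, so this is the minimum.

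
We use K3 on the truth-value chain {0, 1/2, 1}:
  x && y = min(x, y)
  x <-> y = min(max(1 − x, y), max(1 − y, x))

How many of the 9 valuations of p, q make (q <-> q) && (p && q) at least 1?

1

p = 0, q = 0 ↦ 0  <
p = 0, q = 1/2 ↦ 0  <
p = 0, q = 1 ↦ 0  <
p = 1/2, q = 0 ↦ 0  <
p = 1/2, q = 1/2 ↦ 1/2  <
p = 1/2, q = 1 ↦ 1/2  <
p = 1, q = 0 ↦ 0  <
p = 1, q = 1/2 ↦ 1/2  <
p = 1, q = 1 ↦ 1  ≥
So 1 of the 9 assignments meets the threshold.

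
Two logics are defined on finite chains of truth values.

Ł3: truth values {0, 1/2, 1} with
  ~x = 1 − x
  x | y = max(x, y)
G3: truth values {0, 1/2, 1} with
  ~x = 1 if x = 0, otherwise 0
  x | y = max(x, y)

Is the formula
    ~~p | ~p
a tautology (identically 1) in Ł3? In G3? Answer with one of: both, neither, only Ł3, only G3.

In Ł3: at p = 1/2 the value is 1/2 — not a tautology.
In G3: every assignment gives 1 — tautology.

only G3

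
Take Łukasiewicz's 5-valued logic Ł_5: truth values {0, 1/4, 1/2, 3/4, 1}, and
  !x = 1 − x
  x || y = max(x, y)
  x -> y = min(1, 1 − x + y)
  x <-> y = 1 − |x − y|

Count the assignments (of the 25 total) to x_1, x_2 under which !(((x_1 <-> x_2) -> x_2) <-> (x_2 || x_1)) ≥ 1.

value 1/2: 1 assignment
value 1/4: 5 assignments
value 0: 19 assignments
So 0 of the 25 assignments meet the threshold.

0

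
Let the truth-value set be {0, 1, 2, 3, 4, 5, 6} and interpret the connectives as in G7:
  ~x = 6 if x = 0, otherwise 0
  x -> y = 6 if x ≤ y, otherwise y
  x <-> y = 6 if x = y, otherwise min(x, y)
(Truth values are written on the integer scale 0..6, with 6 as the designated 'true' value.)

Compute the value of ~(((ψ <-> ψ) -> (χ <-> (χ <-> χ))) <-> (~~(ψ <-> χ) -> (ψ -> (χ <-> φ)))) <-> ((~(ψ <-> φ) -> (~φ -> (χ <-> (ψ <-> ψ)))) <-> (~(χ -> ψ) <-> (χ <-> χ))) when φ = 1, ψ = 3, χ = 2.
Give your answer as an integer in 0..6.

ψ <-> ψ = 3 <-> 3 = 6
χ <-> χ = 2 <-> 2 = 6
χ <-> (χ <-> χ) = 2 <-> 6 = 2
(ψ <-> ψ) -> (χ <-> (χ <-> χ)) = 6 -> 2 = 2
ψ <-> χ = 3 <-> 2 = 2
~(ψ <-> χ) = ~2 = 0
~~(ψ <-> χ) = ~0 = 6
χ <-> φ = 2 <-> 1 = 1
ψ -> (χ <-> φ) = 3 -> 1 = 1
~~(ψ <-> χ) -> (ψ -> (χ <-> φ)) = 6 -> 1 = 1
((ψ <-> ψ) -> (χ <-> (χ <-> χ))) <-> (~~(ψ <-> χ) -> (ψ -> (χ <-> φ))) = 2 <-> 1 = 1
~(((ψ <-> ψ) -> (χ <-> (χ <-> χ))) <-> (~~(ψ <-> χ) -> (ψ -> (χ <-> φ)))) = ~1 = 0
ψ <-> φ = 3 <-> 1 = 1
~(ψ <-> φ) = ~1 = 0
~φ = ~1 = 0
ψ <-> ψ = 3 <-> 3 = 6
χ <-> (ψ <-> ψ) = 2 <-> 6 = 2
~φ -> (χ <-> (ψ <-> ψ)) = 0 -> 2 = 6
~(ψ <-> φ) -> (~φ -> (χ <-> (ψ <-> ψ))) = 0 -> 6 = 6
χ -> ψ = 2 -> 3 = 6
~(χ -> ψ) = ~6 = 0
χ <-> χ = 2 <-> 2 = 6
~(χ -> ψ) <-> (χ <-> χ) = 0 <-> 6 = 0
(~(ψ <-> φ) -> (~φ -> (χ <-> (ψ <-> ψ)))) <-> (~(χ -> ψ) <-> (χ <-> χ)) = 6 <-> 0 = 0
~(((ψ <-> ψ) -> (χ <-> (χ <-> χ))) <-> (~~(ψ <-> χ) -> (ψ -> (χ <-> φ)))) <-> ((~(ψ <-> φ) -> (~φ -> (χ <-> (ψ <-> ψ)))) <-> (~(χ -> ψ) <-> (χ <-> χ))) = 0 <-> 0 = 6

6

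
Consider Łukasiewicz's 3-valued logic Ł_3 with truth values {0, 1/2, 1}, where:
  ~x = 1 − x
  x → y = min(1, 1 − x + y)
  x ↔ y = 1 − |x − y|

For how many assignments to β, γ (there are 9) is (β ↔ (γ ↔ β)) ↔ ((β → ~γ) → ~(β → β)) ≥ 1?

β = 0, γ = 0 ↦ 1  ≥
β = 0, γ = 1/2 ↦ 1/2  <
β = 0, γ = 1 ↦ 0  <
β = 1/2, γ = 0 ↦ 0  <
β = 1/2, γ = 1/2 ↦ 1/2  <
β = 1/2, γ = 1 ↦ 1/2  <
β = 1, γ = 0 ↦ 1  ≥
β = 1, γ = 1/2 ↦ 1  ≥
β = 1, γ = 1 ↦ 1  ≥
So 4 of the 9 assignments meet the threshold.

4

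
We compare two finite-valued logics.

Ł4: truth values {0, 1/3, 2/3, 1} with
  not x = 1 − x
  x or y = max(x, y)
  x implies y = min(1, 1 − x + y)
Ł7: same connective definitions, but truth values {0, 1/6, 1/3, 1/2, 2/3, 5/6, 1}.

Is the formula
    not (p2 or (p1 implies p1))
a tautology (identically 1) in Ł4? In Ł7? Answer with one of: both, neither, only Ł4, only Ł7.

neither

In Ł4: at p1 = 0, p2 = 0 the value is 0 — not a tautology.
In Ł7: at p1 = 0, p2 = 0 the value is 0 — not a tautology.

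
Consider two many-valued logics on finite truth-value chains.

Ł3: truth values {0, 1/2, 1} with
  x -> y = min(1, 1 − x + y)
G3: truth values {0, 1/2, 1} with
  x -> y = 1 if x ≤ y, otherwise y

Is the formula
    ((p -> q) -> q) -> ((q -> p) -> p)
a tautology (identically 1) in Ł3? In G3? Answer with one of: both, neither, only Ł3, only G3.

In Ł3: every assignment gives 1 — tautology.
In G3: at p = 1/2, q = 0 the value is 1/2 — not a tautology.

only Ł3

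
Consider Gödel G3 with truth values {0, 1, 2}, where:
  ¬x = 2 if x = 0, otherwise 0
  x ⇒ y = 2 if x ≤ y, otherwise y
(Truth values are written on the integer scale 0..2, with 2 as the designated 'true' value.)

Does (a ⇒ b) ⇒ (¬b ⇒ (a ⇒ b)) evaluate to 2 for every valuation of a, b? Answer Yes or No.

a = 0, b = 0 ↦ 2
a = 0, b = 1 ↦ 2
a = 0, b = 2 ↦ 2
a = 1, b = 0 ↦ 2
a = 1, b = 1 ↦ 2
a = 1, b = 2 ↦ 2
a = 2, b = 0 ↦ 2
a = 2, b = 1 ↦ 2
a = 2, b = 2 ↦ 2
Every assignment gives a value ≥ 2.

Yes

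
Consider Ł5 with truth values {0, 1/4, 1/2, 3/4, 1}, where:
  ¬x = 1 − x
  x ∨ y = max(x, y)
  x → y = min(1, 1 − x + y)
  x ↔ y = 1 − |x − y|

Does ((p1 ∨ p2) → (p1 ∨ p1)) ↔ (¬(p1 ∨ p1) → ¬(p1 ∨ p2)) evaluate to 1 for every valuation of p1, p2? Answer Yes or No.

At p1 = 3/4, p2 = 0, for instance:
p1 ∨ p2 = 3/4 ∨ 0 = 3/4
p1 ∨ p1 = 3/4 ∨ 3/4 = 3/4
(p1 ∨ p2) → (p1 ∨ p1) = 3/4 → 3/4 = 1
¬(p1 ∨ p1) = ¬3/4 = 1/4
¬(p1 ∨ p2) = ¬3/4 = 1/4
¬(p1 ∨ p1) → ¬(p1 ∨ p2) = 1/4 → 1/4 = 1
((p1 ∨ p2) → (p1 ∨ p1)) ↔ (¬(p1 ∨ p1) → ¬(p1 ∨ p2)) = 1 ↔ 1 = 1
and checking the remaining 24 assignments likewise gives ≥ 1 in every case.

Yes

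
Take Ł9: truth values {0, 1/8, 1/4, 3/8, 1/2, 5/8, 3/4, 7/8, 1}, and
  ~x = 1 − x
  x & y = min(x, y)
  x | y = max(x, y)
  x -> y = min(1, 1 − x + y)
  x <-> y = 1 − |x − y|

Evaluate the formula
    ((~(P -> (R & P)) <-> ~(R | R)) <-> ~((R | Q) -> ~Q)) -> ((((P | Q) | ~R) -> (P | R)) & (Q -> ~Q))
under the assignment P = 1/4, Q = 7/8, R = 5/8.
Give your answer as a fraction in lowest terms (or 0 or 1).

R & P = 5/8 & 1/4 = 1/4
P -> (R & P) = 1/4 -> 1/4 = 1
~(P -> (R & P)) = ~1 = 0
R | R = 5/8 | 5/8 = 5/8
~(R | R) = ~5/8 = 3/8
~(P -> (R & P)) <-> ~(R | R) = 0 <-> 3/8 = 5/8
R | Q = 5/8 | 7/8 = 7/8
~Q = ~7/8 = 1/8
(R | Q) -> ~Q = 7/8 -> 1/8 = 1/4
~((R | Q) -> ~Q) = ~1/4 = 3/4
(~(P -> (R & P)) <-> ~(R | R)) <-> ~((R | Q) -> ~Q) = 5/8 <-> 3/4 = 7/8
P | Q = 1/4 | 7/8 = 7/8
~R = ~5/8 = 3/8
(P | Q) | ~R = 7/8 | 3/8 = 7/8
P | R = 1/4 | 5/8 = 5/8
((P | Q) | ~R) -> (P | R) = 7/8 -> 5/8 = 3/4
~Q = ~7/8 = 1/8
Q -> ~Q = 7/8 -> 1/8 = 1/4
(((P | Q) | ~R) -> (P | R)) & (Q -> ~Q) = 3/4 & 1/4 = 1/4
((~(P -> (R & P)) <-> ~(R | R)) <-> ~((R | Q) -> ~Q)) -> ((((P | Q) | ~R) -> (P | R)) & (Q -> ~Q)) = 7/8 -> 1/4 = 3/8

3/8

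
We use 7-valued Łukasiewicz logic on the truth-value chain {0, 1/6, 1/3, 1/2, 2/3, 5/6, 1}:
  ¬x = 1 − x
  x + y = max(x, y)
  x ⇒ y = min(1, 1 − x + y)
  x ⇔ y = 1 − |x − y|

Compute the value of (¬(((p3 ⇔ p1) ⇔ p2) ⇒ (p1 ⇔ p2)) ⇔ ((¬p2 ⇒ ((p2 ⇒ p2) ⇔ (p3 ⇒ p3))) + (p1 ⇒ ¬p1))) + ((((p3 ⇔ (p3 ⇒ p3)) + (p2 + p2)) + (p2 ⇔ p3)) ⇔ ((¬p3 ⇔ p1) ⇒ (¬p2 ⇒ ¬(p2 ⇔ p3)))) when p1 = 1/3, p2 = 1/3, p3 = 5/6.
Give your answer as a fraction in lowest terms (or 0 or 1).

p3 ⇔ p1 = 5/6 ⇔ 1/3 = 1/2
(p3 ⇔ p1) ⇔ p2 = 1/2 ⇔ 1/3 = 5/6
p1 ⇔ p2 = 1/3 ⇔ 1/3 = 1
((p3 ⇔ p1) ⇔ p2) ⇒ (p1 ⇔ p2) = 5/6 ⇒ 1 = 1
¬(((p3 ⇔ p1) ⇔ p2) ⇒ (p1 ⇔ p2)) = ¬1 = 0
¬p2 = ¬1/3 = 2/3
p2 ⇒ p2 = 1/3 ⇒ 1/3 = 1
p3 ⇒ p3 = 5/6 ⇒ 5/6 = 1
(p2 ⇒ p2) ⇔ (p3 ⇒ p3) = 1 ⇔ 1 = 1
¬p2 ⇒ ((p2 ⇒ p2) ⇔ (p3 ⇒ p3)) = 2/3 ⇒ 1 = 1
¬p1 = ¬1/3 = 2/3
p1 ⇒ ¬p1 = 1/3 ⇒ 2/3 = 1
(¬p2 ⇒ ((p2 ⇒ p2) ⇔ (p3 ⇒ p3))) + (p1 ⇒ ¬p1) = 1 + 1 = 1
¬(((p3 ⇔ p1) ⇔ p2) ⇒ (p1 ⇔ p2)) ⇔ ((¬p2 ⇒ ((p2 ⇒ p2) ⇔ (p3 ⇒ p3))) + (p1 ⇒ ¬p1)) = 0 ⇔ 1 = 0
p3 ⇒ p3 = 5/6 ⇒ 5/6 = 1
p3 ⇔ (p3 ⇒ p3) = 5/6 ⇔ 1 = 5/6
p2 + p2 = 1/3 + 1/3 = 1/3
(p3 ⇔ (p3 ⇒ p3)) + (p2 + p2) = 5/6 + 1/3 = 5/6
p2 ⇔ p3 = 1/3 ⇔ 5/6 = 1/2
((p3 ⇔ (p3 ⇒ p3)) + (p2 + p2)) + (p2 ⇔ p3) = 5/6 + 1/2 = 5/6
¬p3 = ¬5/6 = 1/6
¬p3 ⇔ p1 = 1/6 ⇔ 1/3 = 5/6
¬p2 = ¬1/3 = 2/3
p2 ⇔ p3 = 1/3 ⇔ 5/6 = 1/2
¬(p2 ⇔ p3) = ¬1/2 = 1/2
¬p2 ⇒ ¬(p2 ⇔ p3) = 2/3 ⇒ 1/2 = 5/6
(¬p3 ⇔ p1) ⇒ (¬p2 ⇒ ¬(p2 ⇔ p3)) = 5/6 ⇒ 5/6 = 1
(((p3 ⇔ (p3 ⇒ p3)) + (p2 + p2)) + (p2 ⇔ p3)) ⇔ ((¬p3 ⇔ p1) ⇒ (¬p2 ⇒ ¬(p2 ⇔ p3))) = 5/6 ⇔ 1 = 5/6
(¬(((p3 ⇔ p1) ⇔ p2) ⇒ (p1 ⇔ p2)) ⇔ ((¬p2 ⇒ ((p2 ⇒ p2) ⇔ (p3 ⇒ p3))) + (p1 ⇒ ¬p1))) + ((((p3 ⇔ (p3 ⇒ p3)) + (p2 + p2)) + (p2 ⇔ p3)) ⇔ ((¬p3 ⇔ p1) ⇒ (¬p2 ⇒ ¬(p2 ⇔ p3)))) = 0 + 5/6 = 5/6

5/6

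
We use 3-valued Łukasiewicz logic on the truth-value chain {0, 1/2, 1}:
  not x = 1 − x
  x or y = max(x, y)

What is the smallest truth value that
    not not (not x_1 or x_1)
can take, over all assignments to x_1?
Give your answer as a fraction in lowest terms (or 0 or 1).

1/2

Take x_1 = 1/2:
not x_1 = not 1/2 = 1/2
not x_1 or x_1 = 1/2 or 1/2 = 1/2
not (not x_1 or x_1) = not 1/2 = 1/2
not not (not x_1 or x_1) = not 1/2 = 1/2
No assignment yields a value below 1/2, so this is the minimum.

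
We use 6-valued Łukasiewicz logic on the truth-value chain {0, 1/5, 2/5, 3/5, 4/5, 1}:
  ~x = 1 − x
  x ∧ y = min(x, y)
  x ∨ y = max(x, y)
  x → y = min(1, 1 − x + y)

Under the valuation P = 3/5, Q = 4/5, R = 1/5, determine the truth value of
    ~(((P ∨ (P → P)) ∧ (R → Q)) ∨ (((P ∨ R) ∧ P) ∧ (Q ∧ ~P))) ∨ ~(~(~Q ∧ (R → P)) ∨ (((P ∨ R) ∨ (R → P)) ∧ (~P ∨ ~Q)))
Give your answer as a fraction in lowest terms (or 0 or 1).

P → P = 3/5 → 3/5 = 1
P ∨ (P → P) = 3/5 ∨ 1 = 1
R → Q = 1/5 → 4/5 = 1
(P ∨ (P → P)) ∧ (R → Q) = 1 ∧ 1 = 1
P ∨ R = 3/5 ∨ 1/5 = 3/5
(P ∨ R) ∧ P = 3/5 ∧ 3/5 = 3/5
~P = ~3/5 = 2/5
Q ∧ ~P = 4/5 ∧ 2/5 = 2/5
((P ∨ R) ∧ P) ∧ (Q ∧ ~P) = 3/5 ∧ 2/5 = 2/5
((P ∨ (P → P)) ∧ (R → Q)) ∨ (((P ∨ R) ∧ P) ∧ (Q ∧ ~P)) = 1 ∨ 2/5 = 1
~(((P ∨ (P → P)) ∧ (R → Q)) ∨ (((P ∨ R) ∧ P) ∧ (Q ∧ ~P))) = ~1 = 0
~Q = ~4/5 = 1/5
R → P = 1/5 → 3/5 = 1
~Q ∧ (R → P) = 1/5 ∧ 1 = 1/5
~(~Q ∧ (R → P)) = ~1/5 = 4/5
P ∨ R = 3/5 ∨ 1/5 = 3/5
R → P = 1/5 → 3/5 = 1
(P ∨ R) ∨ (R → P) = 3/5 ∨ 1 = 1
~P = ~3/5 = 2/5
~Q = ~4/5 = 1/5
~P ∨ ~Q = 2/5 ∨ 1/5 = 2/5
((P ∨ R) ∨ (R → P)) ∧ (~P ∨ ~Q) = 1 ∧ 2/5 = 2/5
~(~Q ∧ (R → P)) ∨ (((P ∨ R) ∨ (R → P)) ∧ (~P ∨ ~Q)) = 4/5 ∨ 2/5 = 4/5
~(~(~Q ∧ (R → P)) ∨ (((P ∨ R) ∨ (R → P)) ∧ (~P ∨ ~Q))) = ~4/5 = 1/5
~(((P ∨ (P → P)) ∧ (R → Q)) ∨ (((P ∨ R) ∧ P) ∧ (Q ∧ ~P))) ∨ ~(~(~Q ∧ (R → P)) ∨ (((P ∨ R) ∨ (R → P)) ∧ (~P ∨ ~Q))) = 0 ∨ 1/5 = 1/5

1/5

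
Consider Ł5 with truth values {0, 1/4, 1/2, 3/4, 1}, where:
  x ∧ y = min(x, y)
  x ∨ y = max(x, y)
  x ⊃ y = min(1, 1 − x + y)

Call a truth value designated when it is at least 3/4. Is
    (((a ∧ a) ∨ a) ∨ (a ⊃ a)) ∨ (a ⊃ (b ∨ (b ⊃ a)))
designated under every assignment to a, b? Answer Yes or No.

Yes

At a = 1/2, b = 1, for instance:
a ∧ a = 1/2 ∧ 1/2 = 1/2
(a ∧ a) ∨ a = 1/2 ∨ 1/2 = 1/2
a ⊃ a = 1/2 ⊃ 1/2 = 1
((a ∧ a) ∨ a) ∨ (a ⊃ a) = 1/2 ∨ 1 = 1
b ⊃ a = 1 ⊃ 1/2 = 1/2
b ∨ (b ⊃ a) = 1 ∨ 1/2 = 1
a ⊃ (b ∨ (b ⊃ a)) = 1/2 ⊃ 1 = 1
(((a ∧ a) ∨ a) ∨ (a ⊃ a)) ∨ (a ⊃ (b ∨ (b ⊃ a))) = 1 ∨ 1 = 1
and checking the remaining 24 assignments likewise gives ≥ 3/4 in every case.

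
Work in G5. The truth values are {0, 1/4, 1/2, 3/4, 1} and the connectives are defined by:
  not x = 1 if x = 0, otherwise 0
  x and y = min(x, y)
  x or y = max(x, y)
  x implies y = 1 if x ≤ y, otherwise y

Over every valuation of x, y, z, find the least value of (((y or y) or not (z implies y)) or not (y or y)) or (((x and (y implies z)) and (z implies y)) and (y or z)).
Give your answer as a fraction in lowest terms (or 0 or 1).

Take x = 0, y = 1/4, z = 0:
y or y = 1/4 or 1/4 = 1/4
z implies y = 0 implies 1/4 = 1
not (z implies y) = not 1 = 0
(y or y) or not (z implies y) = 1/4 or 0 = 1/4
y or y = 1/4 or 1/4 = 1/4
not (y or y) = not 1/4 = 0
((y or y) or not (z implies y)) or not (y or y) = 1/4 or 0 = 1/4
y implies z = 1/4 implies 0 = 0
x and (y implies z) = 0 and 0 = 0
z implies y = 0 implies 1/4 = 1
(x and (y implies z)) and (z implies y) = 0 and 1 = 0
y or z = 1/4 or 0 = 1/4
((x and (y implies z)) and (z implies y)) and (y or z) = 0 and 1/4 = 0
(((y or y) or not (z implies y)) or not (y or y)) or (((x and (y implies z)) and (z implies y)) and (y or z)) = 1/4 or 0 = 1/4
No assignment yields a value below 1/4, so this is the minimum.

1/4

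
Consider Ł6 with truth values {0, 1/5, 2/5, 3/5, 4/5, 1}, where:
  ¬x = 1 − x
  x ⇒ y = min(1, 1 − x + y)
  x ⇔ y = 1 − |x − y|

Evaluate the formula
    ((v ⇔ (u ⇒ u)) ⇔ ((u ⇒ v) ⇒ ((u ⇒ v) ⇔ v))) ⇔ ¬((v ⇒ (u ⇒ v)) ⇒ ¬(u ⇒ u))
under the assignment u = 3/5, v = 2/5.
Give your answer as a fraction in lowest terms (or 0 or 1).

u ⇒ u = 3/5 ⇒ 3/5 = 1
v ⇔ (u ⇒ u) = 2/5 ⇔ 1 = 2/5
u ⇒ v = 3/5 ⇒ 2/5 = 4/5
u ⇒ v = 3/5 ⇒ 2/5 = 4/5
(u ⇒ v) ⇔ v = 4/5 ⇔ 2/5 = 3/5
(u ⇒ v) ⇒ ((u ⇒ v) ⇔ v) = 4/5 ⇒ 3/5 = 4/5
(v ⇔ (u ⇒ u)) ⇔ ((u ⇒ v) ⇒ ((u ⇒ v) ⇔ v)) = 2/5 ⇔ 4/5 = 3/5
u ⇒ v = 3/5 ⇒ 2/5 = 4/5
v ⇒ (u ⇒ v) = 2/5 ⇒ 4/5 = 1
u ⇒ u = 3/5 ⇒ 3/5 = 1
¬(u ⇒ u) = ¬1 = 0
(v ⇒ (u ⇒ v)) ⇒ ¬(u ⇒ u) = 1 ⇒ 0 = 0
¬((v ⇒ (u ⇒ v)) ⇒ ¬(u ⇒ u)) = ¬0 = 1
((v ⇔ (u ⇒ u)) ⇔ ((u ⇒ v) ⇒ ((u ⇒ v) ⇔ v))) ⇔ ¬((v ⇒ (u ⇒ v)) ⇒ ¬(u ⇒ u)) = 3/5 ⇔ 1 = 3/5

3/5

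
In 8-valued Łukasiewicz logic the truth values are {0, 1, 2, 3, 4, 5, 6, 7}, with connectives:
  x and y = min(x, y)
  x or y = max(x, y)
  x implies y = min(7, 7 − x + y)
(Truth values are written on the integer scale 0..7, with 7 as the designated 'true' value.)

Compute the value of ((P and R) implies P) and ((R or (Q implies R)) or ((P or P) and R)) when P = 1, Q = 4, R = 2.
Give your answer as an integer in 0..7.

P and R = 1 and 2 = 1
(P and R) implies P = 1 implies 1 = 7
Q implies R = 4 implies 2 = 5
R or (Q implies R) = 2 or 5 = 5
P or P = 1 or 1 = 1
(P or P) and R = 1 and 2 = 1
(R or (Q implies R)) or ((P or P) and R) = 5 or 1 = 5
((P and R) implies P) and ((R or (Q implies R)) or ((P or P) and R)) = 7 and 5 = 5

5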